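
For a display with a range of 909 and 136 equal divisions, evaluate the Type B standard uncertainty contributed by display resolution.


resolution = range / divisions
resolution = 909 / 136 = 6.6838235
u_res = resolution / (2*sqrt(3))
u_res = 6.6838235 / 3.4641016
u_res = 1.9295

1.9295


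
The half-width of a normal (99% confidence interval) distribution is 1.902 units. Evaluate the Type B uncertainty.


u_B = half_width / 2.576
u_B = 1.902 / 2.576
u_B = 0.7384

0.7384


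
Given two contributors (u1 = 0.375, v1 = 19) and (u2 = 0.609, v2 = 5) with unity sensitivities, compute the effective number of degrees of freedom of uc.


uc = sqrt(u1^2 + u2^2) = sqrt(0.375^2 + 0.609^2) = 0.71519648
v_eff = uc^4 / (u1^4/v1 + u2^4/v2)
= 0.71519648^4 / (0.375^4/19 + 0.609^4/5)
= 0.26163839 / 0.028551353
v_eff = 9.1638

9.1638


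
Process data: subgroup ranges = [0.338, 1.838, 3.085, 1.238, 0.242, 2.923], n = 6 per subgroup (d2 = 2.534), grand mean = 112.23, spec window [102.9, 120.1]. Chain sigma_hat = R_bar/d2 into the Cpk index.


R_bar = (0.338 + 1.838 + 3.085 + 1.238 + 0.242 + 2.923) / 6 = 1.6106667
sigma = R_bar / d2 = 1.6106667 / 2.534 = 0.63562222
Cp = (USL - LSL)/(6*sigma) = (120.1 - 102.9)/(6*0.63562222) = 4.5100
Cpu = (120.1 - 112.23)/(3*0.63562222) = 4.1272
Cpl = (112.23 - 102.9)/(3*0.63562222) = 4.8928
Cpk = min(Cpu, Cpl) = 4.1272

4.1272


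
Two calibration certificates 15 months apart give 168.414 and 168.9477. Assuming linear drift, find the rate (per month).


rate = (v2 - v1) / months
= (168.9477 - 168.414) / 15
= 0.5337 / 15
= 0.0356

0.0356


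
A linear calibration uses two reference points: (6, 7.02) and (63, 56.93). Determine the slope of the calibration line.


slope = (y2 - y1) / (x2 - x1)
= (56.93 - 7.02) / (63 - 6)
= 49.9100 / 57
= 0.8756

0.8756


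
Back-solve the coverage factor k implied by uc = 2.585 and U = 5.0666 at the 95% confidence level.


k = U / uc
k = 5.0666 / 2.585
k = 1.96

1.96


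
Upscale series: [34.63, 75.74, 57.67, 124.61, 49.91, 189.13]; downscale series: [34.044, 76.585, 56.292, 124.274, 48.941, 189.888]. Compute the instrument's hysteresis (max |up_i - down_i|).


|34.63 - 34.044| = 0.5860
|75.74 - 76.585| = 0.8450
|57.67 - 56.292| = 1.3780
|124.61 - 124.274| = 0.3360
|49.91 - 48.941| = 0.9690
|189.13 - 189.888| = 0.7580
hysteresis = max(diffs) = 1.3780

1.3780


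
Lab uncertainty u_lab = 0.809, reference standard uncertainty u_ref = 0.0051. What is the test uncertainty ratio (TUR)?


TUR = u_lab / u_ref
= 0.809 / 0.0051
= 158.6275

158.6275


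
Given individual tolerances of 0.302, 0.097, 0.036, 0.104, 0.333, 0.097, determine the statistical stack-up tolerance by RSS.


RSS = sqrt(0.302^2 + 0.097^2 + 0.036^2 + 0.104^2 + 0.333^2 + 0.097^2)
= sqrt(0.233023)
= 0.4827

0.4827


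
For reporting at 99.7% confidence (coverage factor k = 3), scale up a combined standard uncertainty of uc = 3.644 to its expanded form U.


U = k * uc
U = 3 * 3.644
U = 10.9320

10.9320


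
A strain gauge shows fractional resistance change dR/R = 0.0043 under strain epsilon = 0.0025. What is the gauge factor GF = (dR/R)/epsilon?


GF = (dR/R) / epsilon
= 0.0043 / 0.0025
= 1.7200

1.7200


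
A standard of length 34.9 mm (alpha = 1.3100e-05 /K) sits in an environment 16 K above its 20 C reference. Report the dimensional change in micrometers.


dL = L * alpha * dT
= 34.9 * 1.3100e-05 * 16
= 0.0073150 mm
dL_um = 0.0073150 * 1000 = 7.3150 um

7.3150


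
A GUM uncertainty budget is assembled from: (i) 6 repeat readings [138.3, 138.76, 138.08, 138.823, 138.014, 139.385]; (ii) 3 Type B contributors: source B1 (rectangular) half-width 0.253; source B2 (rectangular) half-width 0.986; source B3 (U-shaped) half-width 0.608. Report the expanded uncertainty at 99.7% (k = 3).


mean = (138.3 + 138.76 + 138.08 + 138.823 + 138.014 + 139.385) / 6 = 138.5603333
s = sqrt(sum((x - mean)^2)/(n-1)) = 0.52648064
u_A = s / sqrt(n) = 0.52648064 / sqrt(6) = 0.21493482
u_B1 = 0.253 / sqrt(3) = 0.14606962
u_B2 = 0.986 / sqrt(3) = 0.56926737
u_B3 = 0.608 / sqrt(2) = 0.42992092
uc = sqrt(0.21493482^2 + 0.14606962^2 + 0.56926737^2 + 0.42992092^2) = 0.7592303
U = k * uc = 3 * 0.7592303
U = 2.2777

2.2777


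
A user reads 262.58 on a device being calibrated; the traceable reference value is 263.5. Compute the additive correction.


Correction = standard - reading
= 263.5 - 262.58
= 0.9200

0.9200


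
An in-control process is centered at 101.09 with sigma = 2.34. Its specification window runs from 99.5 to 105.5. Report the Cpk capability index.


Cpu = (USL - mean) / (3*sigma) = (105.5 - 101.09) / (3*2.34) = 0.6282
Cpl = (mean - LSL) / (3*sigma) = (101.09 - 99.5) / (3*2.34) = 0.2265
Cpk = min(Cpu, Cpl) = 0.2265

0.2265


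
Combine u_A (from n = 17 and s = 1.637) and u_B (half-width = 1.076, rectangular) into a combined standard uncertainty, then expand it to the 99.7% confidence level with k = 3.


u_A = s / sqrt(n) = 1.637 / sqrt(17) = 0.39703082
u_B = half_width / sqrt(3) = 1.076 / sqrt(3) = 0.62122889
uc = sqrt(u_A^2 + u_B^2) = sqrt(0.39703082^2 + 0.62122889^2) = 0.73726441
U = k * uc = 3 * 0.73726441
U = 2.2118

2.2118


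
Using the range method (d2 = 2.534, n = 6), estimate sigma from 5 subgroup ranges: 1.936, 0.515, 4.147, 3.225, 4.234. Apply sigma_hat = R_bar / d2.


R_bar = (1.936 + 0.515 + 4.147 + 3.225 + 4.234) / 5
R_bar = 14.057 / 5 = 2.8114
sigma_hat = R_bar / d2 = 2.8114 / 2.534 = 1.1095

1.1095


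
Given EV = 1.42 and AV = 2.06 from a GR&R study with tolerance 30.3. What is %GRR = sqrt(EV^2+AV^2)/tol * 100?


GRR = sqrt(EV^2 + AV^2) = sqrt(1.42^2 + 2.06^2) = 2.5019992
%GRR = GRR / tol * 100 = 2.5019992 / 30.3 * 100
%GRR = 8.2574

8.2574


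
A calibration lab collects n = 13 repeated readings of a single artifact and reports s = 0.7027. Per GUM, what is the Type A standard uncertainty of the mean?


u_A = s / sqrt(n)
u_A = 0.7027 / sqrt(13)
u_A = 0.7027 / 3.6055513
u_A = 0.1949

0.1949


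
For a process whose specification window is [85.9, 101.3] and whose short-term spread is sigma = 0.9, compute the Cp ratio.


Cp = (USL - LSL) / (6 * sigma)
= (101.3 - 85.9) / (6 * 0.9)
= 15.4000 / 5.4000
= 2.8519

2.8519


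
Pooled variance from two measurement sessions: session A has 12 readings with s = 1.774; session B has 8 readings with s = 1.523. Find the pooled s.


s_p = sqrt(((n1-1)*s1^2 + (n2-1)*s2^2) / (n1+n2-2))
numerator = (12-1)*1.774^2 + (8-1)*1.523^2 = 34.617836 + 16.236703 = 50.854539
denominator = 12 + 8 - 2 = 18
s_p^2 = 50.854539 / 18 = 2.8252522
s_p = sqrt(2.8252522) = 1.6808

1.6808


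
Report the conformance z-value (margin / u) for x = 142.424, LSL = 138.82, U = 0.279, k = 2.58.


u = U / k = 0.279 / 2.58 = 0.10813953
margin = |LSL - x| = |138.82 - 142.424| = 3.604
z = margin / u = 3.604 / 0.10813953
z = 33.3273

33.3273


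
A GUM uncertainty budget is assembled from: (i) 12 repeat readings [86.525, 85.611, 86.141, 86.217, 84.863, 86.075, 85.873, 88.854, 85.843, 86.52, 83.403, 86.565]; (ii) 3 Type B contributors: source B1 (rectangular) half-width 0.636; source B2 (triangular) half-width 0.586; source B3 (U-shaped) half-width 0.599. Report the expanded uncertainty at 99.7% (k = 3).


mean = (86.525 + 85.611 + 86.141 + 86.217 + 84.863 + 86.075 + 85.873 + 88.854 + 85.843 + 86.52 + 83.403 + 86.565) / 12 = 86.04083333
s = sqrt(sum((x - mean)^2)/(n-1)) = 1.2538098
u_A = s / sqrt(n) = 1.2538098 / sqrt(12) = 0.36194371
u_B1 = 0.636 / sqrt(3) = 0.36719477
u_B2 = 0.586 / sqrt(6) = 0.2392335
u_B3 = 0.599 / sqrt(2) = 0.42355696
uc = sqrt(0.36194371^2 + 0.36719477^2 + 0.2392335^2 + 0.42355696^2) = 0.70885006
U = k * uc = 3 * 0.70885006
U = 2.1266

2.1266


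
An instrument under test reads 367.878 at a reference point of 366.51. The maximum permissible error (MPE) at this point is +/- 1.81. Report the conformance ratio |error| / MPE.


e = indication - reference = 367.878 - 366.51 = 1.3680
|e| = 1.3680
ratio = |e| / MPE = 1.3680 / 1.81
ratio = 0.7558

0.7558


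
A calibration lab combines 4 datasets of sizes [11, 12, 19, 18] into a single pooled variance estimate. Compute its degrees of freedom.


nu = sum_i (n_i - 1)
nu = ((11 - 1) + (12 - 1) + (19 - 1) + (18 - 1))
nu = 10 + 11 + 18 + 17
nu = 56

56


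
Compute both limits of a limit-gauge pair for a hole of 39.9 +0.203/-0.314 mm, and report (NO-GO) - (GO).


GO = nominal - lower_tol (smallest hole = maximum material condition)
GO = 39.9 - 0.314 = 39.586
NO-GO = nominal + upper_tol (largest hole = least material condition)
NO-GO = 39.9 + 0.203 = 40.103
spread = NO-GO - GO = 40.103 - 39.586 = 0.5170

0.5170


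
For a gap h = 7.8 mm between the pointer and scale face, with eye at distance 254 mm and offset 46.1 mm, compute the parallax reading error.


error = h * offset / d
= 7.8 * 46.1 / 254
= 1.4157

1.4157


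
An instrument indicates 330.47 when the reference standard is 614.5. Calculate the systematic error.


Systematic error = measured - true
= 330.47 - 614.5
= -284.0300

-284.0300


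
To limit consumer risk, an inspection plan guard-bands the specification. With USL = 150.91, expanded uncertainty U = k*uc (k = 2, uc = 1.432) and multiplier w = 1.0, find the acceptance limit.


U = k * uc = 2 * 1.432 = 2.864
guard band g = w * U = 1.0 * 2.864 = 2.864
AL = USL - g = 150.91 - 2.864
AL = 148.0460

148.0460


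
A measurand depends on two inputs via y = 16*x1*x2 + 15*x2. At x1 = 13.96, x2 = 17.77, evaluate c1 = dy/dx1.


y = 16*x1*x2 + 15*x2
dy/dx1 = 16*x2
Evaluate at x2 = 17.77: c1 = 16 * 17.77
c1 = 284.3200

284.3200


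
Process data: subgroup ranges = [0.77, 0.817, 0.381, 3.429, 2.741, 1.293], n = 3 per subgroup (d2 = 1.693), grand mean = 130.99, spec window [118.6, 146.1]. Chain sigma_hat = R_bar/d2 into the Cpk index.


R_bar = (0.77 + 0.817 + 0.381 + 3.429 + 2.741 + 1.293) / 6 = 1.5718333
sigma = R_bar / d2 = 1.5718333 / 1.693 = 0.92843077
Cp = (USL - LSL)/(6*sigma) = (146.1 - 118.6)/(6*0.92843077) = 4.9366
Cpu = (146.1 - 130.99)/(3*0.92843077) = 5.4249
Cpl = (130.99 - 118.6)/(3*0.92843077) = 4.4484
Cpk = min(Cpu, Cpl) = 4.4484

4.4484


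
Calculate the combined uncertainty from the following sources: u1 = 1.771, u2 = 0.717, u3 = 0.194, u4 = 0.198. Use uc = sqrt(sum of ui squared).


uc = sqrt(1.771^2 + 0.717^2 + 0.194^2 + 0.198^2)
uc = sqrt(3.72737)
uc = 1.9306

1.9306


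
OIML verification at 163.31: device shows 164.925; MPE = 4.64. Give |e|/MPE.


e = indication - reference = 164.925 - 163.31 = 1.6150
|e| = 1.6150
ratio = |e| / MPE = 1.6150 / 4.64
ratio = 0.3481

0.3481


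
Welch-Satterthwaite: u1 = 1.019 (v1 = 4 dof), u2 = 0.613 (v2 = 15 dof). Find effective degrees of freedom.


uc = sqrt(u1^2 + u2^2) = sqrt(1.019^2 + 0.613^2) = 1.189172
v_eff = uc^4 / (u1^4/v1 + u2^4/v2)
= 1.189172^4 / (1.019^4/4 + 0.613^4/15)
= 1.9997638 / 0.27896188
v_eff = 7.1686

7.1686


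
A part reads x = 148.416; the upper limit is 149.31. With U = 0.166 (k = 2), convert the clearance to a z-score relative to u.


u = U / k = 0.166 / 2 = 0.083
margin = |USL - x| = |149.31 - 148.416| = 0.894
z = margin / u = 0.894 / 0.083
z = 10.7711

10.7711


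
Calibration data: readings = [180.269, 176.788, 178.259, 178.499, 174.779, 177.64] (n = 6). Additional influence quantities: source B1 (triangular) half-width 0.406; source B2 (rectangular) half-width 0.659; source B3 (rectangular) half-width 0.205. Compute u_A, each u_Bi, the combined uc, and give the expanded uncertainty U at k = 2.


mean = (180.269 + 176.788 + 178.259 + 178.499 + 174.779 + 177.64) / 6 = 177.7056667
s = sqrt(sum((x - mean)^2)/(n-1)) = 1.8394584
u_A = s / sqrt(n) = 1.8394584 / sqrt(6) = 0.75095575
u_B1 = 0.406 / sqrt(6) = 0.16574881
u_B2 = 0.659 / sqrt(3) = 0.38047383
u_B3 = 0.205 / sqrt(3) = 0.11835681
uc = sqrt(0.75095575^2 + 0.16574881^2 + 0.38047383^2 + 0.11835681^2) = 0.86612694
U = k * uc = 2 * 0.86612694
U = 1.7323

1.7323


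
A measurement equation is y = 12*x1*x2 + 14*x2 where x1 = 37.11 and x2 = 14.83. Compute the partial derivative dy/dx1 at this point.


y = 12*x1*x2 + 14*x2
dy/dx1 = 12*x2
Evaluate at x2 = 14.83: c1 = 12 * 14.83
c1 = 177.9600

177.9600


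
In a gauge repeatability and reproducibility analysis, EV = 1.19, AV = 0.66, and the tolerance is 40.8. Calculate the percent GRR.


GRR = sqrt(EV^2 + AV^2) = sqrt(1.19^2 + 0.66^2) = 1.3607718
%GRR = GRR / tol * 100 = 1.3607718 / 40.8 * 100
%GRR = 3.3352

3.3352


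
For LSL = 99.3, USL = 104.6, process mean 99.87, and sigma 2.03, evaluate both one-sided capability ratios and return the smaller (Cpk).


Cpu = (USL - mean) / (3*sigma) = (104.6 - 99.87) / (3*2.03) = 0.7767
Cpl = (mean - LSL) / (3*sigma) = (99.87 - 99.3) / (3*2.03) = 0.0936
Cpk = min(Cpu, Cpl) = 0.0936

0.0936


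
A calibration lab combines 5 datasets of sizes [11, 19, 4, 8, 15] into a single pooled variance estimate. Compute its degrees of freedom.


nu = sum_i (n_i - 1)
nu = ((11 - 1) + (19 - 1) + (4 - 1) + (8 - 1) + (15 - 1))
nu = 10 + 18 + 3 + 7 + 14
nu = 52

52


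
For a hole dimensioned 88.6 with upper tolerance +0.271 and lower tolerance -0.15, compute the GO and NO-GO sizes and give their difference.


GO = nominal - lower_tol (smallest hole = maximum material condition)
GO = 88.6 - 0.15 = 88.45
NO-GO = nominal + upper_tol (largest hole = least material condition)
NO-GO = 88.6 + 0.271 = 88.871
spread = NO-GO - GO = 88.871 - 88.45 = 0.4210

0.4210


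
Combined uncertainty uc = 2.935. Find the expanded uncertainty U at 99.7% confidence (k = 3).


U = k * uc
U = 3 * 2.935
U = 8.8050

8.8050


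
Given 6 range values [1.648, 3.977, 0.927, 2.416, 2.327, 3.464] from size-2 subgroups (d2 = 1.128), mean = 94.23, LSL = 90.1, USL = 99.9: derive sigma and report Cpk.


R_bar = (1.648 + 3.977 + 0.927 + 2.416 + 2.327 + 3.464) / 6 = 2.4598333
sigma = R_bar / d2 = 2.4598333 / 1.128 = 2.1807033
Cp = (USL - LSL)/(6*sigma) = (99.9 - 90.1)/(6*2.1807033) = 0.7490
Cpu = (99.9 - 94.23)/(3*2.1807033) = 0.8667
Cpl = (94.23 - 90.1)/(3*2.1807033) = 0.6313
Cpk = min(Cpu, Cpl) = 0.6313

0.6313


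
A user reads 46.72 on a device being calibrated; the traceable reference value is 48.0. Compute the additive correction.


Correction = standard - reading
= 48.0 - 46.72
= 1.2800

1.2800


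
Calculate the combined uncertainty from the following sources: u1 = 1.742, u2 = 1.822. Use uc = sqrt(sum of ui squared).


uc = sqrt(1.742^2 + 1.822^2)
uc = sqrt(6.354248)
uc = 2.5208

2.5208


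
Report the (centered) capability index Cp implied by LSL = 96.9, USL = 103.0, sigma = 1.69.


Cp = (USL - LSL) / (6 * sigma)
= (103.0 - 96.9) / (6 * 1.69)
= 6.1000 / 10.1400
= 0.6016

0.6016


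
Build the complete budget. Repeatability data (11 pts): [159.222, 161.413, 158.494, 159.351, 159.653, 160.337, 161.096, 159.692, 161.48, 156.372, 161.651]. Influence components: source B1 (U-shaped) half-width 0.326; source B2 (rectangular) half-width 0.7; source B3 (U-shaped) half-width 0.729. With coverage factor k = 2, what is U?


mean = (159.222 + 161.413 + 158.494 + 159.351 + 159.653 + 160.337 + 161.096 + 159.692 + 161.48 + 156.372 + 161.651) / 11 = 159.8873636
s = sqrt(sum((x - mean)^2)/(n-1)) = 1.5735367
u_A = s / sqrt(n) = 1.5735367 / sqrt(11) = 0.47443917
u_B1 = 0.326 / sqrt(2) = 0.23051681
u_B2 = 0.7 / sqrt(3) = 0.40414519
u_B3 = 0.729 / sqrt(2) = 0.51548084
uc = sqrt(0.47443917^2 + 0.23051681^2 + 0.40414519^2 + 0.51548084^2) = 0.841002
U = k * uc = 2 * 0.841002
U = 1.6820

1.6820


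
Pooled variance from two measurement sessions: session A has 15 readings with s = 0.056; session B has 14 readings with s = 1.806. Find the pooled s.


s_p = sqrt(((n1-1)*s1^2 + (n2-1)*s2^2) / (n1+n2-2))
numerator = (15-1)*0.056^2 + (14-1)*1.806^2 = 0.043904 + 42.401268 = 42.445172
denominator = 15 + 14 - 2 = 27
s_p^2 = 42.445172 / 27 = 1.5720434
s_p = sqrt(1.5720434) = 1.2538

1.2538


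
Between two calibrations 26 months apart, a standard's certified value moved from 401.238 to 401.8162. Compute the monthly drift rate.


rate = (v2 - v1) / months
= (401.8162 - 401.238) / 26
= 0.5782 / 26
= 0.0222

0.0222


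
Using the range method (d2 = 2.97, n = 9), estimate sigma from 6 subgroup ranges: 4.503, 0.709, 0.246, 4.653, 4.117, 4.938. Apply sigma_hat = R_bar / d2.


R_bar = (4.503 + 0.709 + 0.246 + 4.653 + 4.117 + 4.938) / 6
R_bar = 19.166 / 6 = 3.1943333
sigma_hat = R_bar / d2 = 3.1943333 / 2.97 = 1.0755

1.0755


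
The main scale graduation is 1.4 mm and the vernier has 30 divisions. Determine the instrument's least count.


LC = MSD / n_div
= 1.4 / 30
= 0.0467

0.0467


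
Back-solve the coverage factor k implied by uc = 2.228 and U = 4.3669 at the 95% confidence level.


k = U / uc
k = 4.3669 / 2.228
k = 1.96

1.96


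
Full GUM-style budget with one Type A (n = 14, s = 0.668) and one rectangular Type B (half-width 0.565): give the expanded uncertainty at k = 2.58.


u_A = s / sqrt(n) = 0.668 / sqrt(14) = 0.17853051
u_B = half_width / sqrt(3) = 0.565 / sqrt(3) = 0.3262029
uc = sqrt(u_A^2 + u_B^2) = sqrt(0.17853051^2 + 0.3262029^2) = 0.37186217
U = k * uc = 2.58 * 0.37186217
U = 0.9594

0.9594


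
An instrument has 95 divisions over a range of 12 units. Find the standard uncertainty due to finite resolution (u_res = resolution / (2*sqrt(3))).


resolution = range / divisions
resolution = 12 / 95 = 0.12631579
u_res = resolution / (2*sqrt(3))
u_res = 0.12631579 / 3.4641016
u_res = 0.0365

0.0365


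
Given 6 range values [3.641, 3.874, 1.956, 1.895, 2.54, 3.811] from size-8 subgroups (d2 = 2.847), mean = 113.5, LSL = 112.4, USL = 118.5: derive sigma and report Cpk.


R_bar = (3.641 + 3.874 + 1.956 + 1.895 + 2.54 + 3.811) / 6 = 2.9528333
sigma = R_bar / d2 = 2.9528333 / 2.847 = 1.0371736
Cp = (USL - LSL)/(6*sigma) = (118.5 - 112.4)/(6*1.0371736) = 0.9802
Cpu = (118.5 - 113.5)/(3*1.0371736) = 1.6069
Cpl = (113.5 - 112.4)/(3*1.0371736) = 0.3535
Cpk = min(Cpu, Cpl) = 0.3535

0.3535


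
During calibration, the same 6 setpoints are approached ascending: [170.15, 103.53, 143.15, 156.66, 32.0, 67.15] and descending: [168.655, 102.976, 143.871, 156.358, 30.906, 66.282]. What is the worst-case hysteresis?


|170.15 - 168.655| = 1.4950
|103.53 - 102.976| = 0.5540
|143.15 - 143.871| = 0.7210
|156.66 - 156.358| = 0.3020
|32.0 - 30.906| = 1.0940
|67.15 - 66.282| = 0.8680
hysteresis = max(diffs) = 1.4950

1.4950


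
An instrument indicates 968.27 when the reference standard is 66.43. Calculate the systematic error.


Systematic error = measured - true
= 968.27 - 66.43
= 901.8400

901.8400


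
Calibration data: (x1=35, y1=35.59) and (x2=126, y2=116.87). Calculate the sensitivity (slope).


slope = (y2 - y1) / (x2 - x1)
= (116.87 - 35.59) / (126 - 35)
= 81.2800 / 91
= 0.8932

0.8932


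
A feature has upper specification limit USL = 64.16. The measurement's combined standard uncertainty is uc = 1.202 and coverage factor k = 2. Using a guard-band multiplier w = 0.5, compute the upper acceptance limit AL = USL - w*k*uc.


U = k * uc = 2 * 1.202 = 2.404
guard band g = w * U = 0.5 * 2.404 = 1.202
AL = USL - g = 64.16 - 1.202
AL = 62.9580

62.9580


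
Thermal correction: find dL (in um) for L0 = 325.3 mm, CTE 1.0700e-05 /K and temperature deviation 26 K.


dL = L * alpha * dT
= 325.3 * 1.0700e-05 * 26
= 0.0904985 mm
dL_um = 0.0904985 * 1000 = 90.4985 um

90.4985


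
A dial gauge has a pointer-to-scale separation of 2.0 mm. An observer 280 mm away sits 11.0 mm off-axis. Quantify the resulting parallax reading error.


error = h * offset / d
= 2.0 * 11.0 / 280
= 0.0786

0.0786


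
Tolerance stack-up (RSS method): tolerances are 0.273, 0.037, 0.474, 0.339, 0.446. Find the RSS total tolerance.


RSS = sqrt(0.273^2 + 0.037^2 + 0.474^2 + 0.339^2 + 0.446^2)
= sqrt(0.614411)
= 0.7838

0.7838


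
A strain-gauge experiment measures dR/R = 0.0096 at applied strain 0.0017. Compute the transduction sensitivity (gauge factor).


GF = (dR/R) / epsilon
= 0.0096 / 0.0017
= 5.6471

5.6471


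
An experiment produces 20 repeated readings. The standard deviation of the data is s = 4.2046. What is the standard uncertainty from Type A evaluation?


u_A = s / sqrt(n)
u_A = 4.2046 / sqrt(20)
u_A = 4.2046 / 4.472136
u_A = 0.9402

0.9402


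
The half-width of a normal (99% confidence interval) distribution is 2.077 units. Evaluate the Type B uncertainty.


u_B = half_width / 2.576
u_B = 2.077 / 2.576
u_B = 0.8063

0.8063


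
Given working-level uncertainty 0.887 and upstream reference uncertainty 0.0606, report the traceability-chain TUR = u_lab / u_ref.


TUR = u_lab / u_ref
= 0.887 / 0.0606
= 14.6370

14.6370


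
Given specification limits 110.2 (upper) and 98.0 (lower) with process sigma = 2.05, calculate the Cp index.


Cp = (USL - LSL) / (6 * sigma)
= (110.2 - 98.0) / (6 * 2.05)
= 12.2000 / 12.3000
= 0.9919

0.9919


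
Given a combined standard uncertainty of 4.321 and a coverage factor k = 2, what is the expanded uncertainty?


U = k * uc
U = 2 * 4.321
U = 8.6420

8.6420


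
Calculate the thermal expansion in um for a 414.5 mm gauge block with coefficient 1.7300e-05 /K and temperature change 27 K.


dL = L * alpha * dT
= 414.5 * 1.7300e-05 * 27
= 0.1936130 mm
dL_um = 0.1936130 * 1000 = 193.6130 um

193.6130


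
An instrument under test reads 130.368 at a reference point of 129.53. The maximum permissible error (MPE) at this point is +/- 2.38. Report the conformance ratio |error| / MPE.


e = indication - reference = 130.368 - 129.53 = 0.8380
|e| = 0.8380
ratio = |e| / MPE = 0.8380 / 2.38
ratio = 0.3521

0.3521


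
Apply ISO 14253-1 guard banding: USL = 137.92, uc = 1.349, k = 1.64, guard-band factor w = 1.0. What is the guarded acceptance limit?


U = k * uc = 1.64 * 1.349 = 2.21236
guard band g = w * U = 1.0 * 2.21236 = 2.21236
AL = USL - g = 137.92 - 2.21236
AL = 135.7076

135.7076


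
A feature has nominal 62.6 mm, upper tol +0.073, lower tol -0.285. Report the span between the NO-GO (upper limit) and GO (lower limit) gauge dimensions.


GO = nominal - lower_tol (smallest hole = maximum material condition)
GO = 62.6 - 0.285 = 62.315
NO-GO = nominal + upper_tol (largest hole = least material condition)
NO-GO = 62.6 + 0.073 = 62.673
spread = NO-GO - GO = 62.673 - 62.315 = 0.3580

0.3580


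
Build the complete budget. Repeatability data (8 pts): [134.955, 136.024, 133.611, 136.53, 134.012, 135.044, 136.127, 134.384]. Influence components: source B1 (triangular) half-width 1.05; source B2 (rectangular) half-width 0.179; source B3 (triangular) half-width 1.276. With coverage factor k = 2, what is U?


mean = (134.955 + 136.024 + 133.611 + 136.53 + 134.012 + 135.044 + 136.127 + 134.384) / 8 = 135.085875
s = sqrt(sum((x - mean)^2)/(n-1)) = 1.0616356
u_A = s / sqrt(n) = 1.0616356 / sqrt(8) = 0.37534487
u_B1 = 1.05 / sqrt(6) = 0.4286607
u_B2 = 0.179 / sqrt(3) = 0.1033457
u_B3 = 1.276 / sqrt(6) = 0.52092482
uc = sqrt(0.37534487^2 + 0.4286607^2 + 0.1033457^2 + 0.52092482^2) = 0.77889458
U = k * uc = 2 * 0.77889458
U = 1.5578

1.5578


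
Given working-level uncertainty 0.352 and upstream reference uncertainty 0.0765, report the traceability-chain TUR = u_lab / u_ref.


TUR = u_lab / u_ref
= 0.352 / 0.0765
= 4.6013

4.6013


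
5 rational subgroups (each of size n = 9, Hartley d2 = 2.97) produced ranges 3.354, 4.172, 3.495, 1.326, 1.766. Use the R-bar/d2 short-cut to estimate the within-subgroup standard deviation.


R_bar = (3.354 + 4.172 + 3.495 + 1.326 + 1.766) / 5
R_bar = 14.113 / 5 = 2.8226
sigma_hat = R_bar / d2 = 2.8226 / 2.97 = 0.9504

0.9504


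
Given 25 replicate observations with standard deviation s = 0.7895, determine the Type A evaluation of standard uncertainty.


u_A = s / sqrt(n)
u_A = 0.7895 / sqrt(25)
u_A = 0.7895 / 5
u_A = 0.1579

0.1579


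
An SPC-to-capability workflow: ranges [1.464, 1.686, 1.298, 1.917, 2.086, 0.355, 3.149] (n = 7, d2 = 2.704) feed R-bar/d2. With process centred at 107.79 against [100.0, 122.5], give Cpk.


R_bar = (1.464 + 1.686 + 1.298 + 1.917 + 2.086 + 0.355 + 3.149) / 7 = 1.7078571
sigma = R_bar / d2 = 1.7078571 / 2.704 = 0.63160396
Cp = (USL - LSL)/(6*sigma) = (122.5 - 100.0)/(6*0.63160396) = 5.9373
Cpu = (122.5 - 107.79)/(3*0.63160396) = 7.7633
Cpl = (107.79 - 100.0)/(3*0.63160396) = 4.1112
Cpk = min(Cpu, Cpl) = 4.1112

4.1112


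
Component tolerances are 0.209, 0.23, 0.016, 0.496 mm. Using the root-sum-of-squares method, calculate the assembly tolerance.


RSS = sqrt(0.209^2 + 0.23^2 + 0.016^2 + 0.496^2)
= sqrt(0.342853)
= 0.5855

0.5855


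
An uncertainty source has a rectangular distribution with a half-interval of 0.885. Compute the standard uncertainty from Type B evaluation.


u_B = half_width / sqrt(3)
u_B = 0.885 / 1.7320508
u_B = 0.5110

0.5110


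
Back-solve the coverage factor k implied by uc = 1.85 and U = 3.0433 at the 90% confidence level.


k = U / uc
k = 3.0433 / 1.85
k = 1.645

1.645


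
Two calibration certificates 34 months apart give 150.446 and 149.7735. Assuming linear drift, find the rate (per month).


rate = (v2 - v1) / months
= (149.7735 - 150.446) / 34
= -0.6725 / 34
= -0.0198

-0.0198


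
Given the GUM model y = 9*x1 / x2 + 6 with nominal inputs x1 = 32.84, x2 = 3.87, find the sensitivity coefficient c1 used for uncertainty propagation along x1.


y = 9*x1 / x2 + 6
dy/dx1 = 9/x2
Evaluate at x2 = 3.87: c1 = 9 / 3.87
c1 = 2.3256

2.3256


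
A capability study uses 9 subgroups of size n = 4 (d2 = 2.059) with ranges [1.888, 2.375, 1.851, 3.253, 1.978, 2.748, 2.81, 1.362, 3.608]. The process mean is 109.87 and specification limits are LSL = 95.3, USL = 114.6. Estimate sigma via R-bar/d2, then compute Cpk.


R_bar = (1.888 + 2.375 + 1.851 + 3.253 + 1.978 + 2.748 + 2.81 + 1.362 + 3.608) / 9 = 2.4303333
sigma = R_bar / d2 = 2.4303333 / 2.059 = 1.1803464
Cp = (USL - LSL)/(6*sigma) = (114.6 - 95.3)/(6*1.1803464) = 2.7252
Cpu = (114.6 - 109.87)/(3*1.1803464) = 1.3358
Cpl = (109.87 - 95.3)/(3*1.1803464) = 4.1146
Cpk = min(Cpu, Cpl) = 1.3358

1.3358


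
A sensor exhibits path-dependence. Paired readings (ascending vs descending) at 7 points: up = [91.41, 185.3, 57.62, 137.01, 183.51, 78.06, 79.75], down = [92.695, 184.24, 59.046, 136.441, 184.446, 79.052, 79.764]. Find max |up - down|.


|91.41 - 92.695| = 1.2850
|185.3 - 184.24| = 1.0600
|57.62 - 59.046| = 1.4260
|137.01 - 136.441| = 0.5690
|183.51 - 184.446| = 0.9360
|78.06 - 79.052| = 0.9920
|79.75 - 79.764| = 0.0140
hysteresis = max(diffs) = 1.4260

1.4260


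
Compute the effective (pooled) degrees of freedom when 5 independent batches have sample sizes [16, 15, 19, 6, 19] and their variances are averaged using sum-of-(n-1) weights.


nu = sum_i (n_i - 1)
nu = ((16 - 1) + (15 - 1) + (19 - 1) + (6 - 1) + (19 - 1))
nu = 15 + 14 + 18 + 5 + 18
nu = 70

70


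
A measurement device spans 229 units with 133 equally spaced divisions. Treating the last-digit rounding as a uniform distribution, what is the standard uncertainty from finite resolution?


resolution = range / divisions
resolution = 229 / 133 = 1.7218045
u_res = resolution / (2*sqrt(3))
u_res = 1.7218045 / 3.4641016
u_res = 0.4970

0.4970


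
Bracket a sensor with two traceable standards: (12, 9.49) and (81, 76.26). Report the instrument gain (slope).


slope = (y2 - y1) / (x2 - x1)
= (76.26 - 9.49) / (81 - 12)
= 66.7700 / 69
= 0.9677

0.9677


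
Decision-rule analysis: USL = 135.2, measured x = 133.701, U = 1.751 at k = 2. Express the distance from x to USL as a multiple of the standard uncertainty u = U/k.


u = U / k = 1.751 / 2 = 0.8755
margin = |USL - x| = |135.2 - 133.701| = 1.499
z = margin / u = 1.499 / 0.8755
z = 1.7122

1.7122


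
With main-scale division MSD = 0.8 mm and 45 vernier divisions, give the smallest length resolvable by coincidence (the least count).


LC = MSD / n_div
= 0.8 / 45
= 0.0178

0.0178


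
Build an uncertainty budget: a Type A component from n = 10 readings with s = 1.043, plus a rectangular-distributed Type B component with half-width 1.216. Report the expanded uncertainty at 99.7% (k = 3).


u_A = s / sqrt(n) = 1.043 / sqrt(10) = 0.32982556
u_B = half_width / sqrt(3) = 1.216 / sqrt(3) = 0.70205793
uc = sqrt(u_A^2 + u_B^2) = sqrt(0.32982556^2 + 0.70205793^2) = 0.77567405
U = k * uc = 3 * 0.77567405
U = 2.3270

2.3270


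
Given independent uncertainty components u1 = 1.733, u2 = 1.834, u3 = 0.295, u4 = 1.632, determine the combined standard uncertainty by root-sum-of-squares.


uc = sqrt(1.733^2 + 1.834^2 + 0.295^2 + 1.632^2)
uc = sqrt(9.117294)
uc = 3.0195

3.0195


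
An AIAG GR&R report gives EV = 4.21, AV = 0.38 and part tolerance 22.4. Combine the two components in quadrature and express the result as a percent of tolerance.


GRR = sqrt(EV^2 + AV^2) = sqrt(4.21^2 + 0.38^2) = 4.2271149
%GRR = GRR / tol * 100 = 4.2271149 / 22.4 * 100
%GRR = 18.8710

18.8710


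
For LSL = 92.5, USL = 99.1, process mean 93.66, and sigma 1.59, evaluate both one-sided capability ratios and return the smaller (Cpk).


Cpu = (USL - mean) / (3*sigma) = (99.1 - 93.66) / (3*1.59) = 1.1405
Cpl = (mean - LSL) / (3*sigma) = (93.66 - 92.5) / (3*1.59) = 0.2432
Cpk = min(Cpu, Cpl) = 0.2432

0.2432


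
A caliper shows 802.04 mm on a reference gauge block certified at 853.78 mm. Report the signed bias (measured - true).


Systematic error = measured - true
= 802.04 - 853.78
= -51.7400

-51.7400


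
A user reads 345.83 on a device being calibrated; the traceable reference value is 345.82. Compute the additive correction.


Correction = standard - reading
= 345.82 - 345.83
= -0.0100

-0.0100


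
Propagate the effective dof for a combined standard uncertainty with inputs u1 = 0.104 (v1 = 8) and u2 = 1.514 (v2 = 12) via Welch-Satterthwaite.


uc = sqrt(u1^2 + u2^2) = sqrt(0.104^2 + 1.514^2) = 1.5175678
v_eff = uc^4 / (u1^4/v1 + u2^4/v2)
= 1.5175678^4 / (0.104^4/8 + 1.514^4/12)
= 5.3038644 / 0.4378615
v_eff = 12.1131

12.1131


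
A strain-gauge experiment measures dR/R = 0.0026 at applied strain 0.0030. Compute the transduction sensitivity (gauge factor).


GF = (dR/R) / epsilon
= 0.0026 / 0.0030
= 0.8667

0.8667


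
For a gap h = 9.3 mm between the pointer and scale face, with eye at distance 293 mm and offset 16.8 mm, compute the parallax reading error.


error = h * offset / d
= 9.3 * 16.8 / 293
= 0.5332

0.5332


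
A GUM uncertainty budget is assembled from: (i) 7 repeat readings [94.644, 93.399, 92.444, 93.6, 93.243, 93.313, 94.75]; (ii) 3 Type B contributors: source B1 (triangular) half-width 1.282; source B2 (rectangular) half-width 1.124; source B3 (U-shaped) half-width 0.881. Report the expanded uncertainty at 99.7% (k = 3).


mean = (94.644 + 93.399 + 92.444 + 93.6 + 93.243 + 93.313 + 94.75) / 7 = 93.62757143
s = sqrt(sum((x - mean)^2)/(n-1)) = 0.81585024
u_A = s / sqrt(n) = 0.81585024 / sqrt(7) = 0.30836241
u_B1 = 1.282 / sqrt(6) = 0.52337431
u_B2 = 1.124 / sqrt(3) = 0.6489417
u_B3 = 0.881 / sqrt(2) = 0.62296107
uc = sqrt(0.30836241^2 + 0.52337431^2 + 0.6489417^2 + 0.62296107^2) = 1.0854556
U = k * uc = 3 * 1.0854556
U = 3.2564

3.2564


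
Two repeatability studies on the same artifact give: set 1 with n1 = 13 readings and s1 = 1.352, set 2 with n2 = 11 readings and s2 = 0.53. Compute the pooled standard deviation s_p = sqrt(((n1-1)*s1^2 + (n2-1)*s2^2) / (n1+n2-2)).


s_p = sqrt(((n1-1)*s1^2 + (n2-1)*s2^2) / (n1+n2-2))
numerator = (13-1)*1.352^2 + (11-1)*0.53^2 = 21.934848 + 2.809 = 24.743848
denominator = 13 + 11 - 2 = 22
s_p^2 = 24.743848 / 22 = 1.1247204
s_p = sqrt(1.1247204) = 1.0605

1.0605


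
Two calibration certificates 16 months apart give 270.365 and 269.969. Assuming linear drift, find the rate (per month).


rate = (v2 - v1) / months
= (269.969 - 270.365) / 16
= -0.3960 / 16
= -0.0248

-0.0248


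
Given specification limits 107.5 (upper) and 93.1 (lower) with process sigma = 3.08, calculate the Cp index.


Cp = (USL - LSL) / (6 * sigma)
= (107.5 - 93.1) / (6 * 3.08)
= 14.4000 / 18.4800
= 0.7792

0.7792


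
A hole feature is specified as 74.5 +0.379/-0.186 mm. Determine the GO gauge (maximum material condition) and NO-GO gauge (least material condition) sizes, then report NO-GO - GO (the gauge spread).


GO = nominal - lower_tol (smallest hole = maximum material condition)
GO = 74.5 - 0.186 = 74.314
NO-GO = nominal + upper_tol (largest hole = least material condition)
NO-GO = 74.5 + 0.379 = 74.879
spread = NO-GO - GO = 74.879 - 74.314 = 0.5650

0.5650


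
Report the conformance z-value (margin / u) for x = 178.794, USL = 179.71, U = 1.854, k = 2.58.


u = U / k = 1.854 / 2.58 = 0.71860465
margin = |USL - x| = |179.71 - 178.794| = 0.916
z = margin / u = 0.916 / 0.71860465
z = 1.2747

1.2747


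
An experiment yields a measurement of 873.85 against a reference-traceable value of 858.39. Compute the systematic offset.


Systematic error = measured - true
= 873.85 - 858.39
= 15.4600

15.4600


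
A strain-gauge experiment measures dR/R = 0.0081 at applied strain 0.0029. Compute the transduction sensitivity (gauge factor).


GF = (dR/R) / epsilon
= 0.0081 / 0.0029
= 2.7931

2.7931


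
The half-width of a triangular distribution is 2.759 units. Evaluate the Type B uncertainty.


u_B = half_width / sqrt(6)
u_B = 2.759 / 2.4494897
u_B = 1.1264

1.1264


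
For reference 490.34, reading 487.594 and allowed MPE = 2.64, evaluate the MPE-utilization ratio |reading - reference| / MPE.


e = indication - reference = 487.594 - 490.34 = -2.7460
|e| = 2.7460
ratio = |e| / MPE = 2.7460 / 2.64
ratio = 1.0402

1.0402


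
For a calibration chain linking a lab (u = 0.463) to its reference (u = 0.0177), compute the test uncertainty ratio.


TUR = u_lab / u_ref
= 0.463 / 0.0177
= 26.1582

26.1582


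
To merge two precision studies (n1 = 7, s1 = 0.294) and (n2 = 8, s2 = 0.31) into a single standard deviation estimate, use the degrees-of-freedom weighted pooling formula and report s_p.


s_p = sqrt(((n1-1)*s1^2 + (n2-1)*s2^2) / (n1+n2-2))
numerator = (7-1)*0.294^2 + (8-1)*0.31^2 = 0.518616 + 0.6727 = 1.191316
denominator = 7 + 8 - 2 = 13
s_p^2 = 1.191316 / 13 = 0.091639692
s_p = sqrt(0.091639692) = 0.3027

0.3027


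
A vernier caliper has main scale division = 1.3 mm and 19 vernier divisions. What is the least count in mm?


LC = MSD / n_div
= 1.3 / 19
= 0.0684

0.0684


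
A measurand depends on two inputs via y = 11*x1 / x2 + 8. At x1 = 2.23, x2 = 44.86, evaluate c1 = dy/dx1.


y = 11*x1 / x2 + 8
dy/dx1 = 11/x2
Evaluate at x2 = 44.86: c1 = 11 / 44.86
c1 = 0.2452

0.2452


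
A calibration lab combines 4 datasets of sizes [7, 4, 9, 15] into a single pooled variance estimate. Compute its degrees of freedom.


nu = sum_i (n_i - 1)
nu = ((7 - 1) + (4 - 1) + (9 - 1) + (15 - 1))
nu = 6 + 3 + 8 + 14
nu = 31

31


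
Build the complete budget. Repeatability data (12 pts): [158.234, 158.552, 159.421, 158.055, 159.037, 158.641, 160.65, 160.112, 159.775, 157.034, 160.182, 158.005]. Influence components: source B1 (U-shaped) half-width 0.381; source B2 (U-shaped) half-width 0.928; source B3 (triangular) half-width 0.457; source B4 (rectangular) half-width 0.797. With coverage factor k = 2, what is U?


mean = (158.234 + 158.552 + 159.421 + 158.055 + 159.037 + 158.641 + 160.65 + 160.112 + 159.775 + 157.034 + 160.182 + 158.005) / 12 = 158.9748333
s = sqrt(sum((x - mean)^2)/(n-1)) = 1.0783974
u_A = s / sqrt(n) = 1.0783974 / sqrt(12) = 0.31130651
u_B1 = 0.381 / sqrt(2) = 0.26940768
u_B2 = 0.928 / sqrt(2) = 0.65619509
u_B3 = 0.457 / sqrt(6) = 0.18656947
u_B4 = 0.797 / sqrt(3) = 0.46014816
uc = sqrt(0.31130651^2 + 0.26940768^2 + 0.65619509^2 + 0.18656947^2 + 0.46014816^2) = 0.9201243
U = k * uc = 2 * 0.9201243
U = 1.8402

1.8402


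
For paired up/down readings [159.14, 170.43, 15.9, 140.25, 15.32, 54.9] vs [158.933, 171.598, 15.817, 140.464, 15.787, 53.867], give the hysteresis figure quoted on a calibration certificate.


|159.14 - 158.933| = 0.2070
|170.43 - 171.598| = 1.1680
|15.9 - 15.817| = 0.0830
|140.25 - 140.464| = 0.2140
|15.32 - 15.787| = 0.4670
|54.9 - 53.867| = 1.0330
hysteresis = max(diffs) = 1.1680

1.1680


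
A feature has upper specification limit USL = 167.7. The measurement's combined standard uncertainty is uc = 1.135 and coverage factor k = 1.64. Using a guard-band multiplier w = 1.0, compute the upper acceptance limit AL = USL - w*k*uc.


U = k * uc = 1.64 * 1.135 = 1.8614
guard band g = w * U = 1.0 * 1.8614 = 1.8614
AL = USL - g = 167.7 - 1.8614
AL = 165.8386

165.8386


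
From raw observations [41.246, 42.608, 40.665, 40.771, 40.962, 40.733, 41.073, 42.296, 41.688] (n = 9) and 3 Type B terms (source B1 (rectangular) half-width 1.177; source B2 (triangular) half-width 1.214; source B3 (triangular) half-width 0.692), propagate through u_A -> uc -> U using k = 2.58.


mean = (41.246 + 42.608 + 40.665 + 40.771 + 40.962 + 40.733 + 41.073 + 42.296 + 41.688) / 9 = 41.338
s = sqrt(sum((x - mean)^2)/(n-1)) = 0.7083142
u_A = s / sqrt(n) = 0.7083142 / sqrt(9) = 0.23610473
u_B1 = 1.177 / sqrt(3) = 0.67954127
u_B2 = 1.214 / sqrt(6) = 0.49561342
u_B3 = 0.692 / sqrt(6) = 0.28250782
uc = sqrt(0.23610473^2 + 0.67954127^2 + 0.49561342^2 + 0.28250782^2) = 0.91813132
U = k * uc = 2.58 * 0.91813132
U = 2.3688

2.3688


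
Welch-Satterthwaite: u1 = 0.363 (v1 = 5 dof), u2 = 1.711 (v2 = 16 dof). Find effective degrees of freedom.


uc = sqrt(u1^2 + u2^2) = sqrt(0.363^2 + 1.711^2) = 1.7490826
v_eff = uc^4 / (u1^4/v1 + u2^4/v2)
= 1.7490826^4 / (0.363^4/5 + 1.711^4/16)
= 9.3592549 / 0.53912131
v_eff = 17.3602

17.3602


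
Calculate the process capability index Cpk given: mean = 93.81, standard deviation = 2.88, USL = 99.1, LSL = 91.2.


Cpu = (USL - mean) / (3*sigma) = (99.1 - 93.81) / (3*2.88) = 0.6123
Cpl = (mean - LSL) / (3*sigma) = (93.81 - 91.2) / (3*2.88) = 0.3021
Cpk = min(Cpu, Cpl) = 0.3021

0.3021


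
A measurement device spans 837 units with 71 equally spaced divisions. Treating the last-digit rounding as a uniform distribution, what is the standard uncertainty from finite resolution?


resolution = range / divisions
resolution = 837 / 71 = 11.788732
u_res = resolution / (2*sqrt(3))
u_res = 11.788732 / 3.4641016
u_res = 3.4031

3.4031


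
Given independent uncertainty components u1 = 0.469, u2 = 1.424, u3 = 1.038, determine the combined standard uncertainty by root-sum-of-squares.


uc = sqrt(0.469^2 + 1.424^2 + 1.038^2)
uc = sqrt(3.325181)
uc = 1.8235

1.8235


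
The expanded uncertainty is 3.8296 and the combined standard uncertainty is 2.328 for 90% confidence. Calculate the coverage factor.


k = U / uc
k = 3.8296 / 2.328
k = 1.645

1.645


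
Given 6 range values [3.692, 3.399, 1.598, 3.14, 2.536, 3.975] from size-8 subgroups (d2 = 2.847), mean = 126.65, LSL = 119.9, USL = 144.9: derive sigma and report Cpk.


R_bar = (3.692 + 3.399 + 1.598 + 3.14 + 2.536 + 3.975) / 6 = 3.0566667
sigma = R_bar / d2 = 3.0566667 / 2.847 = 1.0736448
Cp = (USL - LSL)/(6*sigma) = (144.9 - 119.9)/(6*1.0736448) = 3.8809
Cpu = (144.9 - 126.65)/(3*1.0736448) = 5.6661
Cpl = (126.65 - 119.9)/(3*1.0736448) = 2.0957
Cpk = min(Cpu, Cpl) = 2.0957

2.0957


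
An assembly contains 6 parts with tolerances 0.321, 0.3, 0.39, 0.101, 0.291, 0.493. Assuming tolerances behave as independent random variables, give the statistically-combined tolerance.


RSS = sqrt(0.321^2 + 0.3^2 + 0.39^2 + 0.101^2 + 0.291^2 + 0.493^2)
= sqrt(0.683072)
= 0.8265

0.8265


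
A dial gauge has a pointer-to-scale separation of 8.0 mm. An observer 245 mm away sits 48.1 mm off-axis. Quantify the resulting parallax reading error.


error = h * offset / d
= 8.0 * 48.1 / 245
= 1.5706

1.5706


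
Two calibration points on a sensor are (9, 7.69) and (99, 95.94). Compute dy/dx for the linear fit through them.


slope = (y2 - y1) / (x2 - x1)
= (95.94 - 7.69) / (99 - 9)
= 88.2500 / 90
= 0.9806

0.9806
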